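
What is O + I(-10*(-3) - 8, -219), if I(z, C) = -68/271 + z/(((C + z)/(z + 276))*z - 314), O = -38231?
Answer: -507186717895/13266263 ≈ -38231.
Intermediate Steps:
I(z, C) = -68/271 + z/(-314 + z*(C + z)/(276 + z)) (I(z, C) = -68*1/271 + z/(((C + z)/(276 + z))*z - 314) = -68/271 + z/(((C + z)/(276 + z))*z - 314) = -68/271 + z/(z*(C + z)/(276 + z) - 314) = -68/271 + z/(-314 + z*(C + z)/(276 + z)))
O + I(-10*(-3) - 8, -219) = -38231 + (5893152 + 203*(-10*(-3) - 8)² + 96148*(-10*(-3) - 8) - 68*(-219)*(-10*(-3) - 8))/(271*(-86664 + (-10*(-3) - 8)² - 314*(-10*(-3) - 8) - 219*(-10*(-3) - 8))) = -38231 + (5893152 + 203*(30 - 8)² + 96148*(30 - 8) - 68*(-219)*(30 - 8))/(271*(-86664 + (30 - 8)² - 314*(30 - 8) - 219*(30 - 8))) = -38231 + (5893152 + 203*22² + 96148*22 - 68*(-219)*22)/(271*(-86664 + 22² - 314*22 - 219*22)) = -38231 + (5893152 + 203*484 + 2115256 + 327624)/(271*(-86664 + 484 - 6908 - 4818)) = -38231 + (1/271)*(5893152 + 98252 + 2115256 + 327624)/(-97906) = -38231 + (1/271)*(-1/97906)*8434284 = -38231 - 4217142/13266263 = -507186717895/13266263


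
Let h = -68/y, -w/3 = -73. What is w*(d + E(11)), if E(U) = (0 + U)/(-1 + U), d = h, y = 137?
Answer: 181113/1370 ≈ 132.20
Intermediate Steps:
w = 219 (w = -3*(-73) = 219)
h = -68/137 ≈ -0.49635
d = -68/137 ≈ -0.49635
E(U) = U/(-1 + U)
w*(d + E(11)) = 219*(-68/137 + 11/(-1 + 11)) = 219*(-68/137 + 11/10) = 219*(827/1370) = 181113/1370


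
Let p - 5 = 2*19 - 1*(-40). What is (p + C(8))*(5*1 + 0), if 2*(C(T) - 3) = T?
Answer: 450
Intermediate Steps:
C(T) = 3 + T/2
p = 83 (p = 5 + (2*19 - 1*(-40)) = 5 + (38 + 40) = 5 + 78 = 83)
(p + C(8))*(5*1 + 0) = (83 + (3 + (½)*8))*(5*1 + 0) = (83 + (3 + 4))*(5 + 0) = (83 + 7)*5 = 90*5 = 450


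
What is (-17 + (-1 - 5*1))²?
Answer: 529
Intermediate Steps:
(-17 + (-1 - 5*1))² = (-17 + (-1 - 5))² = (-17 - 6)² = (-23)² = 529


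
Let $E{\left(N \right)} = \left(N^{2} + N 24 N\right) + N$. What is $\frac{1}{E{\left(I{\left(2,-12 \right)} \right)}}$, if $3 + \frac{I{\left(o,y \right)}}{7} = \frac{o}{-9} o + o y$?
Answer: $\frac{81}{74720464} \approx 1.084 \cdot 10^{-6}$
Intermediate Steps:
$I{\left(o,y \right)} = -21 - \frac{7 o^{2}}{9} + 7 o y$ ($I{\left(o,y \right)} = -21 + 7 \left(\frac{o}{-9} o + o y\right) = -21 + 7 \left(o \left(- \frac{1}{9}\right) o + o y\right) = -21 + 7 \left(- \frac{o}{9} o + o y\right) = -21 + 7 \left(- \frac{o^{2}}{9} + o y\right) = -21 - \left(\frac{7 o^{2}}{9} - 7 o y\right) = -21 - \frac{7 o^{2}}{9} + 7 o y$)
$E{\left(N \right)} = N + 25 N^{2}$ ($E{\left(N \right)} = \left(N^{2} + 24 N N\right) + N = \left(N^{2} + 24 N^{2}\right) + N = 25 N^{2} + N = N + 25 N^{2}$)
$\frac{1}{E{\left(I{\left(2,-12 \right)} \right)}} = \frac{1}{\left(-21 - \frac{7 \cdot 2^{2}}{9} + 7 \cdot 2 \left(-12\right)\right) \left(1 + 25 \left(-21 - \frac{7 \cdot 2^{2}}{9} + 7 \cdot 2 \left(-12\right)\right)\right)} = \frac{1}{\left(-21 - \frac{28}{9} - 168\right) \left(1 + 25 \left(-21 - \frac{28}{9} - 168\right)\right)} = \frac{1}{\left(- \frac{1729}{9}\right) \left(1 + 25 \left(- \frac{1729}{9}\right)\right)} = \frac{1}{\left(- \frac{1729}{9}\right) \left(1 - \frac{43225}{9}\right)} = \frac{1}{\left(- \frac{1729}{9}\right) \left(- \frac{43216}{9}\right)} = \frac{1}{\frac{74720464}{81}} = \frac{81}{74720464}$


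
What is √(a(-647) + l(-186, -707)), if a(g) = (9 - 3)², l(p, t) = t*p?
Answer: √131538 ≈ 362.68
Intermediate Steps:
l(p, t) = p*t
a(g) = 36 (a(g) = 6² = 36)
√(a(-647) + l(-186, -707)) = √(36 - 186*(-707)) = √(36 + 131502) = √131538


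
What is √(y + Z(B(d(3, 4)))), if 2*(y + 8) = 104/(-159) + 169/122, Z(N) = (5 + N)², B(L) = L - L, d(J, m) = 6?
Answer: √6534361785/19398 ≈ 4.1672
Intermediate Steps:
B(L) = 0
y = -296185/38796 (y = -8 + (104/(-159) + 169/122)/2 = -8 + (104*(-1/159) + 169*(1/122))/2 = -8 + (-104/159 + 169/122)/2 = -8 + (½)*(14183/19398) = -8 + 14183/38796 = -296185/38796 ≈ -7.6344)
√(y + Z(B(d(3, 4)))) = √(-296185/38796 + (5 + 0)²) = √(-296185/38796 + 5²) = √(-296185/38796 + 25) = √(673715/38796) = √6534361785/19398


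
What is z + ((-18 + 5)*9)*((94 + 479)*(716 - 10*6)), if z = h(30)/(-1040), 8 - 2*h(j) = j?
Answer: -45738051829/1040 ≈ -4.3979e+7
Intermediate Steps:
h(j) = 4 - j/2
z = 11/1040 (z = (4 - ½*30)/(-1040) = (4 - 15)*(-1/1040) = -11*(-1/1040) = 11/1040 ≈ 0.010577)
z + ((-18 + 5)*9)*((94 + 479)*(716 - 10*6)) = 11/1040 + ((-18 + 5)*9)*((94 + 479)*(716 - 10*6)) = 11/1040 + (-13*9)*(573*(716 - 60)) = 11/1040 - 67041*656 = 11/1040 - 117*375888 = 11/1040 - 43978896 = -45738051829/1040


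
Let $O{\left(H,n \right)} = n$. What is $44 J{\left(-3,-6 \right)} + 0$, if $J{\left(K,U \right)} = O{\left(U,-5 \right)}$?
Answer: $-220$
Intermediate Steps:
$J{\left(K,U \right)} = -5$
$44 J{\left(-3,-6 \right)} + 0 = 44 \left(-5\right) + 0 = -220 + 0 = -220$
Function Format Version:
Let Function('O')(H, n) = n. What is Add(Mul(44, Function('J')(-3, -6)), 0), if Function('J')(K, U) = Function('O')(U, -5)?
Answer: -220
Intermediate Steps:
Function('J')(K, U) = -5
Add(Mul(44, Function('J')(-3, -6)), 0) = Add(Mul(44, -5), 0) = Add(-220, 0) = -220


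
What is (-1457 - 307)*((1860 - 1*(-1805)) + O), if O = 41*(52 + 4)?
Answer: -10515204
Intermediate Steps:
O = 2296 (O = 41*56 = 2296)
(-1457 - 307)*((1860 - 1*(-1805)) + O) = (-1457 - 307)*((1860 - 1*(-1805)) + 2296) = -1764*((1860 + 1805) + 2296) = -1764*(3665 + 2296) = -1764*5961 = -10515204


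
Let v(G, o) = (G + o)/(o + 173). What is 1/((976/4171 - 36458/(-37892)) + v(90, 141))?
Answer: 6203365631/11983792204 ≈ 0.51765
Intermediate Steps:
v(G, o) = (G + o)/(173 + o)
1/((976/4171 - 36458/(-37892)) + v(90, 141)) = 1/((976/4171 - 36458/(-37892)) + (90 + 141)/(173 + 141)) = 1/((976*(1/4171) - 36458*(-1/37892)) + 231/314) = 1/((976/4171 + 18229/18946) + (1/314)*231) = 1/(94524455/79023766 + 231/314) = 1/(11983792204/6203365631) = 6203365631/11983792204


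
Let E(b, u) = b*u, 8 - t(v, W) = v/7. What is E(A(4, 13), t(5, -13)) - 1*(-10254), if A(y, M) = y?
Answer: 71982/7 ≈ 10283.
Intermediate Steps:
t(v, W) = 8 - v/7
E(A(4, 13), t(5, -13)) - 1*(-10254) = 4*(8 - 1/7*5) - 1*(-10254) = 4*(8 - 5/7) + 10254 = 4*(51/7) + 10254 = 204/7 + 10254 = 71982/7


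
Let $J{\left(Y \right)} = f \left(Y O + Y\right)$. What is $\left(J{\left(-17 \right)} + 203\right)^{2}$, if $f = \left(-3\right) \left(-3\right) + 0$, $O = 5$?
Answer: $511225$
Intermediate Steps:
$f = 9$ ($f = 9 + 0 = 9$)
$J{\left(Y \right)} = 54 Y$ ($J{\left(Y \right)} = 9 \left(Y 5 + Y\right) = 9 \left(5 Y + Y\right) = 9 \cdot 6 Y = 54 Y$)
$\left(J{\left(-17 \right)} + 203\right)^{2} = \left(54 \left(-17\right) + 203\right)^{2} = \left(-918 + 203\right)^{2} = \left(-715\right)^{2} = 511225$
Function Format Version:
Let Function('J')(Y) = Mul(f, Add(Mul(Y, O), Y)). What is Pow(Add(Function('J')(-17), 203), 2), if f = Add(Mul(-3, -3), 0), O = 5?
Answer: 511225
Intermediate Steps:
f = 9 (f = Add(9, 0) = 9)
Function('J')(Y) = Mul(54, Y) (Function('J')(Y) = Mul(9, Add(Mul(Y, 5), Y)) = Mul(9, Add(Mul(5, Y), Y)) = Mul(9, Mul(6, Y)) = Mul(54, Y))
Pow(Add(Function('J')(-17), 203), 2) = Pow(Add(Mul(54, -17), 203), 2) = Pow(Add(-918, 203), 2) = Pow(-715, 2) = 511225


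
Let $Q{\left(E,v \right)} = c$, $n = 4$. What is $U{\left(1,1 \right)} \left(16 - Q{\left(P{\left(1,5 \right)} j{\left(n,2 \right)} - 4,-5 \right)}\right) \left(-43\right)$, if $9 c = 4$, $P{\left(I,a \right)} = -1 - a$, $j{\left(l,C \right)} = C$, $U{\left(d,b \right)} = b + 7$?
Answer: $- \frac{48160}{9} \approx -5351.1$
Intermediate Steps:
$U{\left(d,b \right)} = 7 + b$
$c = \frac{4}{9}$ ($c = \frac{1}{9} \cdot 4 = \frac{4}{9} \approx 0.44444$)
$Q{\left(E,v \right)} = \frac{4}{9}$
$U{\left(1,1 \right)} \left(16 - Q{\left(P{\left(1,5 \right)} j{\left(n,2 \right)} - 4,-5 \right)}\right) \left(-43\right) = \left(7 + 1\right) \left(16 - \frac{4}{9}\right) \left(-43\right) = 8 \left(16 - \frac{4}{9}\right) \left(-43\right) = 8 \cdot \frac{140}{9} \left(-43\right) = \frac{1120}{9} \left(-43\right) = - \frac{48160}{9}$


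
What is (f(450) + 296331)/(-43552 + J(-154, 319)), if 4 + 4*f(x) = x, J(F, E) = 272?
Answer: -118577/17312 ≈ -6.8494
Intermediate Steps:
f(x) = -1 + x/4
(f(450) + 296331)/(-43552 + J(-154, 319)) = ((-1 + (¼)*450) + 296331)/(-43552 + 272) = ((-1 + 225/2) + 296331)/(-43280) = (223/2 + 296331)*(-1/43280) = (592885/2)*(-1/43280) = -118577/17312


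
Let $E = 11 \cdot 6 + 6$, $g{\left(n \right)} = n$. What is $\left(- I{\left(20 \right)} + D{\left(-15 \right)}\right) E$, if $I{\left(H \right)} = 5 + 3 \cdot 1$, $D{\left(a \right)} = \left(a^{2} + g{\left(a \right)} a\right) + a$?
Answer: $30744$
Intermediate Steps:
$E = 72$ ($E = 66 + 6 = 72$)
$D{\left(a \right)} = a + 2 a^{2}$ ($D{\left(a \right)} = \left(a^{2} + a a\right) + a = \left(a^{2} + a^{2}\right) + a = 2 a^{2} + a = a + 2 a^{2}$)
$I{\left(H \right)} = 8$ ($I{\left(H \right)} = 5 + 3 = 8$)
$\left(- I{\left(20 \right)} + D{\left(-15 \right)}\right) E = \left(\left(-1\right) 8 - 15 \left(1 + 2 \left(-15\right)\right)\right) 72 = \left(-8 - 15 \left(1 - 30\right)\right) 72 = \left(-8 - -435\right) 72 = \left(-8 + 435\right) 72 = 427 \cdot 72 = 30744$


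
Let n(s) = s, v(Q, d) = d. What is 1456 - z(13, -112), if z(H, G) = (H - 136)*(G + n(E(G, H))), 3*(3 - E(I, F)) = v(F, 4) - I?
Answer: -16707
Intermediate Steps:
E(I, F) = 5/3 + I/3 (E(I, F) = 3 - (4 - I)/3 = 3 + (-4/3 + I/3) = 5/3 + I/3)
z(H, G) = (-136 + H)*(5/3 + 4*G/3) (z(H, G) = (H - 136)*(G + (5/3 + G/3)) = (-136 + H)*(5/3 + 4*G/3))
1456 - z(13, -112) = 1456 - (-680/3 - 544/3*(-112) + (5/3)*13 + (4/3)*(-112)*13) = 1456 - (-680/3 + 60928/3 + 65/3 - 5824/3) = 1456 - 1*18163 = 1456 - 18163 = -16707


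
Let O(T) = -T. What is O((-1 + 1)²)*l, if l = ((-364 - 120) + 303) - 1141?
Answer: 0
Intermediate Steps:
l = -1322 (l = (-484 + 303) - 1141 = -181 - 1141 = -1322)
O((-1 + 1)²)*l = -(-1 + 1)²*(-1322) = -1*0²*(-1322) = -1*0*(-1322) = 0*(-1322) = 0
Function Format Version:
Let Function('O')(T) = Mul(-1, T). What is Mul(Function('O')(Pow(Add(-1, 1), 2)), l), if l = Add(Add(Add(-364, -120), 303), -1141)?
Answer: 0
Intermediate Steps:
l = -1322 (l = Add(Add(-484, 303), -1141) = Add(-181, -1141) = -1322)
Mul(Function('O')(Pow(Add(-1, 1), 2)), l) = Mul(Mul(-1, Pow(Add(-1, 1), 2)), -1322) = Mul(Mul(-1, Pow(0, 2)), -1322) = Mul(Mul(-1, 0), -1322) = Mul(0, -1322) = 0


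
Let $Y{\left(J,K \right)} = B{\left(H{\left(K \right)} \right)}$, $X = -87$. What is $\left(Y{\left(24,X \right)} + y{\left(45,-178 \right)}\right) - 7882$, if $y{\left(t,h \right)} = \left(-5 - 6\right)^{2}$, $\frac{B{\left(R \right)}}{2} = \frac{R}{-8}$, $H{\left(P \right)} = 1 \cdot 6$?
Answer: $- \frac{15525}{2} \approx -7762.5$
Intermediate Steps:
$H{\left(P \right)} = 6$
$B{\left(R \right)} = - \frac{R}{4}$ ($B{\left(R \right)} = 2 \frac{R}{-8} = 2 R \left(- \frac{1}{8}\right) = 2 \left(- \frac{R}{8}\right) = - \frac{R}{4}$)
$Y{\left(J,K \right)} = - \frac{3}{2}$ ($Y{\left(J,K \right)} = \left(- \frac{1}{4}\right) 6 = - \frac{3}{2}$)
$y{\left(t,h \right)} = 121$ ($y{\left(t,h \right)} = \left(-11\right)^{2} = 121$)
$\left(Y{\left(24,X \right)} + y{\left(45,-178 \right)}\right) - 7882 = \left(- \frac{3}{2} + 121\right) - 7882 = \frac{239}{2} - 7882 = - \frac{15525}{2}$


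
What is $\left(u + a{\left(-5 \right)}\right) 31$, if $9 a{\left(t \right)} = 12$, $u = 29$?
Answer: $\frac{2821}{3} \approx 940.33$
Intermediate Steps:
$a{\left(t \right)} = \frac{4}{3}$ ($a{\left(t \right)} = \frac{1}{9} \cdot 12 = \frac{4}{3}$)
$\left(u + a{\left(-5 \right)}\right) 31 = \left(29 + \frac{4}{3}\right) 31 = \frac{91}{3} \cdot 31 = \frac{2821}{3}$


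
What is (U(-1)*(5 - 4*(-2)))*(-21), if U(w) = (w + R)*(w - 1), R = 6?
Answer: 2730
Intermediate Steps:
U(w) = (-1 + w)*(6 + w) (U(w) = (w + 6)*(w - 1) = (6 + w)*(-1 + w) = (-1 + w)*(6 + w))
(U(-1)*(5 - 4*(-2)))*(-21) = ((-6 + (-1)² + 5*(-1))*(5 - 4*(-2)))*(-21) = ((-6 + 1 - 5)*(5 + 8))*(-21) = -10*13*(-21) = -130*(-21) = 2730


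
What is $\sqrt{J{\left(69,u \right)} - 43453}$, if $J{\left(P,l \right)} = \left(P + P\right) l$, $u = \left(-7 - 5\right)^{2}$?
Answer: $i \sqrt{23581} \approx 153.56 i$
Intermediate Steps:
$u = 144$ ($u = \left(-12\right)^{2} = 144$)
$J{\left(P,l \right)} = 2 P l$
$\sqrt{J{\left(69,u \right)} - 43453} = \sqrt{2 \cdot 69 \cdot 144 - 43453} = \sqrt{19872 - 43453} = \sqrt{-23581} = i \sqrt{23581}$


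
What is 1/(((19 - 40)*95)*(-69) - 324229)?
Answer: -1/186574 ≈ -5.3598e-6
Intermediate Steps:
1/(((19 - 40)*95)*(-69) - 324229) = 1/(-21*95*(-69) - 324229) = 1/(-1995*(-69) - 324229) = 1/(137655 - 324229) = 1/(-186574) = -1/186574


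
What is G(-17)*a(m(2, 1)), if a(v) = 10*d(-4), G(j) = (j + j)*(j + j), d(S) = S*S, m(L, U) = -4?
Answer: 184960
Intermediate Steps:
d(S) = S**2
G(j) = 4*j**2 (G(j) = (2*j)*(2*j) = 4*j**2)
a(v) = 160 (a(v) = 10*(-4)**2 = 10*16 = 160)
G(-17)*a(m(2, 1)) = (4*(-17)**2)*160 = (4*289)*160 = 1156*160 = 184960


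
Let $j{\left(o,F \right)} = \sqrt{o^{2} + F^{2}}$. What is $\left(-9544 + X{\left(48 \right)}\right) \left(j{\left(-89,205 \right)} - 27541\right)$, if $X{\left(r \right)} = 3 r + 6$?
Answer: $258720154 - 9394 \sqrt{49946} \approx 2.5662 \cdot 10^{8}$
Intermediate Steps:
$j{\left(o,F \right)} = \sqrt{F^{2} + o^{2}}$
$X{\left(r \right)} = 6 + 3 r$
$\left(-9544 + X{\left(48 \right)}\right) \left(j{\left(-89,205 \right)} - 27541\right) = \left(-9544 + \left(6 + 3 \cdot 48\right)\right) \left(\sqrt{205^{2} + \left(-89\right)^{2}} - 27541\right) = \left(-9544 + \left(6 + 144\right)\right) \left(\sqrt{42025 + 7921} - 27541\right) = \left(-9544 + 150\right) \left(\sqrt{49946} - 27541\right) = - 9394 \left(-27541 + \sqrt{49946}\right) = 258720154 - 9394 \sqrt{49946}$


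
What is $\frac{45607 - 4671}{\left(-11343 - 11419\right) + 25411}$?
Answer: $\frac{40936}{2649} \approx 15.453$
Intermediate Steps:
$\frac{45607 - 4671}{\left(-11343 - 11419\right) + 25411} = \frac{40936}{\left(-11343 - 11419\right) + 25411} = \frac{40936}{-22762 + 25411} = \frac{40936}{2649}$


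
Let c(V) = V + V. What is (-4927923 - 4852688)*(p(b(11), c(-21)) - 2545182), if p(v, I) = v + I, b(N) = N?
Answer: 24893738265143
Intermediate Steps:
c(V) = 2*V
p(v, I) = I + v
(-4927923 - 4852688)*(p(b(11), c(-21)) - 2545182) = (-4927923 - 4852688)*((2*(-21) + 11) - 2545182) = -9780611*((-42 + 11) - 2545182) = -9780611*(-31 - 2545182) = -9780611*(-2545213) = 24893738265143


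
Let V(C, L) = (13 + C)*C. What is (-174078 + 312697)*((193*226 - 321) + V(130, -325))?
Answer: 8578714053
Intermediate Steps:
V(C, L) = C*(13 + C)
(-174078 + 312697)*((193*226 - 321) + V(130, -325)) = (-174078 + 312697)*((193*226 - 321) + 130*(13 + 130)) = 138619*((43618 - 321) + 130*143) = 138619*(43297 + 18590) = 138619*61887 = 8578714053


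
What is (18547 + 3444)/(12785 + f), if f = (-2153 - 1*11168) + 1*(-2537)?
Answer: -21991/3073 ≈ -7.1562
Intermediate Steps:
f = -15858 (f = (-2153 - 11168) - 2537 = -13321 - 2537 = -15858)
(18547 + 3444)/(12785 + f) = (18547 + 3444)/(12785 - 15858) = 21991/(-3073) = 21991*(-1/3073) = -21991/3073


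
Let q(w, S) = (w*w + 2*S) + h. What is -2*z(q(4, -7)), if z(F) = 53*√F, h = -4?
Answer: -106*I*√2 ≈ -149.91*I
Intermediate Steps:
q(w, S) = -4 + w² + 2*S (q(w, S) = (w*w + 2*S) - 4 = (w² + 2*S) - 4 = -4 + w² + 2*S)
-2*z(q(4, -7)) = -106*√(-4 + 4² + 2*(-7)) = -106*√(-4 + 16 - 14) = -106*√(-2) = -106*I*√2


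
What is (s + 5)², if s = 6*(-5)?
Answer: 625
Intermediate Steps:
s = -30
(s + 5)² = (-30 + 5)² = (-25)² = 625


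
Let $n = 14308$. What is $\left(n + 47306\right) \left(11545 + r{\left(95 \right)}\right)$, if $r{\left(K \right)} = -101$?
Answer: $705110616$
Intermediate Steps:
$\left(n + 47306\right) \left(11545 + r{\left(95 \right)}\right) = \left(14308 + 47306\right) \left(11545 - 101\right) = 61614 \cdot 11444 = 705110616$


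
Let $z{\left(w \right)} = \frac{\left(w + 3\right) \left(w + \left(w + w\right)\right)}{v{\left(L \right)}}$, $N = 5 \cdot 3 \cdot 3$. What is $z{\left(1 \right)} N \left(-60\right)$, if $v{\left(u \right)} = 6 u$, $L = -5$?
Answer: $1080$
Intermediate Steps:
$N = 45$ ($N = 15 \cdot 3 = 45$)
$z{\left(w \right)} = - \frac{w \left(3 + w\right)}{10}$ ($z{\left(w \right)} = \frac{\left(w + 3\right) \left(w + \left(w + w\right)\right)}{6 \left(-5\right)} = \frac{\left(3 + w\right) \left(w + 2 w\right)}{-30} = \left(3 + w\right) 3 w \left(- \frac{1}{30}\right) = 3 w \left(3 + w\right) \left(- \frac{1}{30}\right) = - \frac{w \left(3 + w\right)}{10}$)
$z{\left(1 \right)} N \left(-60\right) = \left(- \frac{1}{10}\right) 1 \left(3 + 1\right) 45 \left(-60\right) = \left(- \frac{1}{10}\right) 1 \cdot 4 \left(-2700\right) = \left(- \frac{2}{5}\right) \left(-2700\right) = 1080$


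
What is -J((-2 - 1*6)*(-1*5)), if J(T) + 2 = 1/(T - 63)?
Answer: 47/23 ≈ 2.0435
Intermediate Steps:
J(T) = -2 + 1/(-63 + T) (J(T) = -2 + 1/(T - 63) = -2 + 1/(-63 + T))
-J((-2 - 1*6)*(-1*5)) = -(127 - 2*(-2 - 1*6)*(-1*5))/(-63 + (-2 - 1*6)*(-1*5)) = -(127 - 2*(-2 - 6)*(-5))/(-63 + (-2 - 6)*(-5)) = -(127 - (-16)*(-5))/(-63 - 8*(-5)) = -(127 - 2*40)/(-63 + 40) = -(127 - 80)/(-23) = -(-1)*47/23 = -1*(-47/23) = 47/23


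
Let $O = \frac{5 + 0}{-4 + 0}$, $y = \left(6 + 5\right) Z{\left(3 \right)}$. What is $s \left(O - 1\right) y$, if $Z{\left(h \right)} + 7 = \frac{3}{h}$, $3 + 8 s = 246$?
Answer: $\frac{72171}{16} \approx 4510.7$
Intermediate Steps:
$s = \frac{243}{8}$ ($s = - \frac{3}{8} + \frac{1}{8} \cdot 246 = - \frac{3}{8} + \frac{123}{4} = \frac{243}{8} \approx 30.375$)
$Z{\left(h \right)} = -7 + \frac{3}{h}$
$y = -66$ ($y = \left(6 + 5\right) \left(-7 + \frac{3}{3}\right) = 11 \left(-7 + 3 \cdot \frac{1}{3}\right) = 11 \left(-7 + 1\right) = 11 \left(-6\right) = -66$)
$O = - \frac{5}{4}$ ($O = \frac{5}{-4} = 5 \left(- \frac{1}{4}\right) = - \frac{5}{4} \approx -1.25$)
$s \left(O - 1\right) y = \frac{243 \left(- \frac{5}{4} - 1\right) \left(-66\right)}{8} = \frac{243 \left(\left(- \frac{9}{4}\right) \left(-66\right)\right)}{8} = \frac{243}{8} \cdot \frac{297}{2} = \frac{72171}{16}$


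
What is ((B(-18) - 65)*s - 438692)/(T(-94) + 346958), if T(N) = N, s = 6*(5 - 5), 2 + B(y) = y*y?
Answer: -109673/86716 ≈ -1.2647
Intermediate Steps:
B(y) = -2 + y**2 (B(y) = -2 + y*y = -2 + y**2)
s = 0 (s = 6*0 = 0)
((B(-18) - 65)*s - 438692)/(T(-94) + 346958) = (((-2 + (-18)**2) - 65)*0 - 438692)/(-94 + 346958) = (((-2 + 324) - 65)*0 - 438692)/346864 = ((322 - 65)*0 - 438692)*(1/346864) = (257*0 - 438692)*(1/346864) = (0 - 438692)*(1/346864) = -438692*1/346864 = -109673/86716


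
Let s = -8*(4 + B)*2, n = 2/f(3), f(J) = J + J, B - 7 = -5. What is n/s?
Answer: -1/288 ≈ -0.0034722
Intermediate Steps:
B = 2 (B = 7 - 5 = 2)
f(J) = 2*J
n = ⅓ (n = 2/((2*3)) = 2/6 = 2*(⅙) = ⅓ ≈ 0.33333)
s = -96 (s = -8*(4 + 2)*2 = -48*2 = -8*12 = -96)
n/s = (⅓)/(-96) = (⅓)*(-1/96) = -1/288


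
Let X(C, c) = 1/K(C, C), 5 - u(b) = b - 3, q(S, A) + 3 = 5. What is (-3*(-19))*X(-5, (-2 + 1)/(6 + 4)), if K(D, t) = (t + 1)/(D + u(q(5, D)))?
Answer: -57/4 ≈ -14.250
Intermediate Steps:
q(S, A) = 2 (q(S, A) = -3 + 5 = 2)
u(b) = 8 - b (u(b) = 5 - (b - 3) = 5 - (-3 + b) = 5 + (3 - b) = 8 - b)
K(D, t) = (1 + t)/(6 + D) (K(D, t) = (t + 1)/(D + (8 - 1*2)) = (1 + t)/(D + (8 - 2)) = (1 + t)/(D + 6) = (1 + t)/(6 + D))
X(C, c) = (6 + C)/(1 + C) (X(C, c) = 1/((1 + C)/(6 + C)) = (6 + C)/(1 + C))
(-3*(-19))*X(-5, (-2 + 1)/(6 + 4)) = (-3*(-19))*((6 - 5)/(1 - 5)) = 57*(1/(-4)) = 57*(-¼*1) = 57*(-¼) = -57/4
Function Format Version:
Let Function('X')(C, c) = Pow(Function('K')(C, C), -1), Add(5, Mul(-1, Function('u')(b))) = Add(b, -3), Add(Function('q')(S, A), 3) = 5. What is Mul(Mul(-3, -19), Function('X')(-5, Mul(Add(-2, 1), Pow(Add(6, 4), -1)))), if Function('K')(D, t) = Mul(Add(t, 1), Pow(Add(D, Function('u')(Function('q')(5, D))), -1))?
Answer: Rational(-57, 4) ≈ -14.250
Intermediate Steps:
Function('q')(S, A) = 2 (Function('q')(S, A) = Add(-3, 5) = 2)
Function('u')(b) = Add(8, Mul(-1, b)) (Function('u')(b) = Add(5, Mul(-1, Add(b, -3))) = Add(5, Mul(-1, Add(-3, b))) = Add(5, Add(3, Mul(-1, b))) = Add(8, Mul(-1, b)))
Function('K')(D, t) = Mul(Pow(Add(6, D), -1), Add(1, t)) (Function('K')(D, t) = Mul(Add(t, 1), Pow(Add(D, Add(8, Mul(-1, 2))), -1)) = Mul(Add(1, t), Pow(Add(D, Add(8, -2)), -1)) = Mul(Add(1, t), Pow(Add(D, 6), -1)) = Mul(Add(1, t), Pow(Add(6, D), -1)) = Mul(Pow(Add(6, D), -1), Add(1, t)))
Function('X')(C, c) = Mul(Pow(Add(1, C), -1), Add(6, C)) (Function('X')(C, c) = Pow(Mul(Pow(Add(6, C), -1), Add(1, C)), -1) = Mul(Pow(Add(1, C), -1), Add(6, C)))
Mul(Mul(-3, -19), Function('X')(-5, Mul(Add(-2, 1), Pow(Add(6, 4), -1)))) = Mul(Mul(-3, -19), Mul(Pow(Add(1, -5), -1), Add(6, -5))) = Mul(57, Mul(Pow(-4, -1), 1)) = Mul(57, Mul(Rational(-1, 4), 1)) = Mul(57, Rational(-1, 4)) = Rational(-57, 4)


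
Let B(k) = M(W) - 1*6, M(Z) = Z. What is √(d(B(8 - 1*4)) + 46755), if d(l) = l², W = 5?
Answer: 2*√11689 ≈ 216.23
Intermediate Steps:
B(k) = -1 (B(k) = 5 - 1*6 = 5 - 6 = -1)
√(d(B(8 - 1*4)) + 46755) = √((-1)² + 46755) = √(1 + 46755) = √46756 = 2*√11689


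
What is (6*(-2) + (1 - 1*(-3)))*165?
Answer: -1320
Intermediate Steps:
(6*(-2) + (1 - 1*(-3)))*165 = (-12 + (1 + 3))*165 = (-12 + 4)*165 = -8*165 = -1320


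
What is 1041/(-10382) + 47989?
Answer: 498220757/10382 ≈ 47989.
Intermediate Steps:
1041/(-10382) + 47989 = 1041*(-1/10382) + 47989 = -1041/10382 + 47989 = 498220757/10382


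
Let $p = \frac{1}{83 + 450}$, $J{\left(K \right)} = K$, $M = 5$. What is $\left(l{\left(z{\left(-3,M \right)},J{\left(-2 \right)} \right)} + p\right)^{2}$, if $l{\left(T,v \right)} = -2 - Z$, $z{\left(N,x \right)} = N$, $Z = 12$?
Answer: $\frac{55666521}{284089} \approx 195.95$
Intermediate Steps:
$l{\left(T,v \right)} = -14$ ($l{\left(T,v \right)} = -2 - 12 = -14$)
$p = \frac{1}{533} \approx 0.0018762$
$\left(l{\left(z{\left(-3,M \right)},J{\left(-2 \right)} \right)} + p\right)^{2} = \left(-14 + \frac{1}{533}\right)^{2} = \left(- \frac{7461}{533}\right)^{2} = \frac{55666521}{284089}$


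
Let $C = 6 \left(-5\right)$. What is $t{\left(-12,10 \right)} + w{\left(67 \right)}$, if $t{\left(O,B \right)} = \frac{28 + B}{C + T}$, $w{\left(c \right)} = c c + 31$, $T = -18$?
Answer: $\frac{108461}{24} \approx 4519.2$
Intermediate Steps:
$C = -30$
$w{\left(c \right)} = 31 + c^{2}$ ($w{\left(c \right)} = c^{2} + 31 = 31 + c^{2}$)
$t{\left(O,B \right)} = - \frac{7}{12} - \frac{B}{48}$ ($t{\left(O,B \right)} = \frac{28 + B}{-30 - 18} = \frac{28 + B}{-48} = \left(28 + B\right) \left(- \frac{1}{48}\right) = - \frac{7}{12} - \frac{B}{48}$)
$t{\left(-12,10 \right)} + w{\left(67 \right)} = \left(- \frac{7}{12} - \frac{5}{24}\right) + \left(31 + 67^{2}\right) = \left(- \frac{7}{12} - \frac{5}{24}\right) + \left(31 + 4489\right) = - \frac{19}{24} + 4520 = \frac{108461}{24}$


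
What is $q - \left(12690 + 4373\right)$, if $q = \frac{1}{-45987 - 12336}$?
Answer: $- \frac{995165350}{58323} \approx -17063.0$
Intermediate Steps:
$q = - \frac{1}{58323}$ ($q = \frac{1}{-58323} = - \frac{1}{58323} \approx -1.7146 \cdot 10^{-5}$)
$q - \left(12690 + 4373\right) = - \frac{1}{58323} - \left(12690 + 4373\right) = - \frac{1}{58323} - 17063 = - \frac{995165350}{58323}$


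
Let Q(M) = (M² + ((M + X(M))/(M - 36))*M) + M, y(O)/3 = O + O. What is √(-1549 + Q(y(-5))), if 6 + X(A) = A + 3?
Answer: 2*I*√21406/11 ≈ 26.601*I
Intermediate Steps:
X(A) = -3 + A (X(A) = -6 + (A + 3) = -6 + (3 + A) = -3 + A)
y(O) = 6*O (y(O) = 3*(O + O) = 3*(2*O) = 6*O)
Q(M) = M + M² + M*(-3 + 2*M)/(-36 + M) (Q(M) = (M² + ((M + (-3 + M))/(M - 36))*M) + M = (M² + ((-3 + 2*M)/(-36 + M))*M) + M = (M² + M*(-3 + 2*M)/(-36 + M)) + M = M + M² + M*(-3 + 2*M)/(-36 + M))
√(-1549 + Q(y(-5))) = √(-1549 + (6*(-5))*(-39 + (6*(-5))² - 198*(-5))/(-36 + 6*(-5))) = √(-1549 - 30*(-39 + (-30)² - 33*(-30))/(-36 - 30)) = √(-1549 - 30*(-39 + 900 + 990)/(-66)) = √(-1549 - 30*(-1/66)*1851) = √(-1549 + 9255/11) = √(-7784/11) = 2*I*√21406/11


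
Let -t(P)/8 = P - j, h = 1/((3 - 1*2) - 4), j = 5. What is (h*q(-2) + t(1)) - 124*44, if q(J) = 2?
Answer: -16274/3 ≈ -5424.7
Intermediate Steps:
h = -⅓ (h = 1/((3 - 2) - 4) = 1/(1 - 4) = 1/(-3) = -⅓ ≈ -0.33333)
t(P) = 40 - 8*P (t(P) = -8*(P - 1*5) = -8*(P - 5) = -8*(-5 + P) = 40 - 8*P)
(h*q(-2) + t(1)) - 124*44 = (-⅓*2 + (40 - 8*1)) - 124*44 = (-⅔ + (40 - 8)) - 5456 = (-⅔ + 32) - 5456 = 94/3 - 5456 = -16274/3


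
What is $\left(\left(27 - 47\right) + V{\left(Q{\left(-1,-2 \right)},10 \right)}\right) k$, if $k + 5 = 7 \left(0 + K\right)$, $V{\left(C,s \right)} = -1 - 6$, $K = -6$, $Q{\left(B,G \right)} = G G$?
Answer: $1269$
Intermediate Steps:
$Q{\left(B,G \right)} = G^{2}$
$V{\left(C,s \right)} = -7$ ($V{\left(C,s \right)} = -1 - 6 = -7$)
$k = -47$ ($k = -5 + 7 \left(0 - 6\right) = -5 + 7 \left(-6\right) = -5 - 42 = -47$)
$\left(\left(27 - 47\right) + V{\left(Q{\left(-1,-2 \right)},10 \right)}\right) k = \left(\left(27 - 47\right) - 7\right) \left(-47\right) = \left(-20 - 7\right) \left(-47\right) = \left(-27\right) \left(-47\right) = 1269$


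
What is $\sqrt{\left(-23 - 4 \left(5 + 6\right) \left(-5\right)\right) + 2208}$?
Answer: $\sqrt{2405} \approx 49.041$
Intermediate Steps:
$\sqrt{\left(-23 - 4 \left(5 + 6\right) \left(-5\right)\right) + 2208} = \sqrt{\left(-23 - 4 \cdot 11 \left(-5\right)\right) + 2208} = \sqrt{\left(-23 - -220\right) + 2208} = \sqrt{\left(-23 + 220\right) + 2208} = \sqrt{197 + 2208} = \sqrt{2405}$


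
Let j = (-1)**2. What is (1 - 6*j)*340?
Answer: -1700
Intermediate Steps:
j = 1
(1 - 6*j)*340 = (1 - 6*1)*340 = (1 - 6)*340 = -5*340 = -1700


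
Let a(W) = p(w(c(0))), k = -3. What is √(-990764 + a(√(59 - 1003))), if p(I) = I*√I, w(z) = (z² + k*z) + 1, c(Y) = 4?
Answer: √(-990764 + 5*√5) ≈ 995.37*I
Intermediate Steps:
w(z) = 1 + z² - 3*z (w(z) = (z² - 3*z) + 1 = 1 + z² - 3*z)
p(I) = I^(3/2)
a(W) = 5*√5 (a(W) = (1 + 4² - 3*4)^(3/2) = (1 + 16 - 12)^(3/2) = 5^(3/2) = 5*√5)
√(-990764 + a(√(59 - 1003))) = √(-990764 + 5*√5)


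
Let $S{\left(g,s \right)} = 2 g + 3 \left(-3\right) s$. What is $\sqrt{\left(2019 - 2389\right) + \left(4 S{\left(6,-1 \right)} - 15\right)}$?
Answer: $i \sqrt{301} \approx 17.349 i$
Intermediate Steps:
$S{\left(g,s \right)} = - 9 s + 2 g$ ($S{\left(g,s \right)} = 2 g - 9 s = - 9 s + 2 g$)
$\sqrt{\left(2019 - 2389\right) + \left(4 S{\left(6,-1 \right)} - 15\right)} = \sqrt{\left(2019 - 2389\right) - \left(15 - 4 \left(\left(-9\right) \left(-1\right) + 2 \cdot 6\right)\right)} = \sqrt{-370 - \left(15 - 4 \left(9 + 12\right)\right)} = \sqrt{-370 + \left(4 \cdot 21 - 15\right)} = \sqrt{-370 + \left(84 - 15\right)} = \sqrt{-370 + 69} = \sqrt{-301} = i \sqrt{301}$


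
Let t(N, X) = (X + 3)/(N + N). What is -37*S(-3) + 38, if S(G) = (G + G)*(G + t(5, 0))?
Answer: -2807/5 ≈ -561.40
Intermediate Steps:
t(N, X) = (3 + X)/(2*N) (t(N, X) = (3 + X)/((2*N)) = (3 + X)*(1/(2*N)) = (3 + X)/(2*N))
S(G) = 2*G*(3/10 + G) (S(G) = (G + G)*(G + (½)*(3 + 0)/5) = (2*G)*(G + (½)*(⅕)*3) = (2*G)*(G + 3/10) = (2*G)*(3/10 + G) = 2*G*(3/10 + G))
-37*S(-3) + 38 = -37*(-3)*(3 + 10*(-3))/5 + 38 = -37*(-3)*(3 - 30)/5 + 38 = -37*(-3)*(-27)/5 + 38 = -37*81/5 + 38 = -2997/5 + 38 = -2807/5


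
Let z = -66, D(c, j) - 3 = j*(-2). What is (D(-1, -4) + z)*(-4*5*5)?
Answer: 5500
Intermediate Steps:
D(c, j) = 3 - 2*j (D(c, j) = 3 + j*(-2) = 3 - 2*j)
(D(-1, -4) + z)*(-4*5*5) = ((3 - 2*(-4)) - 66)*(-4*5*5) = ((3 + 8) - 66)*(-20*5) = (11 - 66)*(-100) = -55*(-100) = 5500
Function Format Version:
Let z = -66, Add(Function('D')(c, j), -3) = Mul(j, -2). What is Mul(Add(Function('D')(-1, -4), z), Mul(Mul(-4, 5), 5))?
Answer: 5500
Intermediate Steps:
Function('D')(c, j) = Add(3, Mul(-2, j)) (Function('D')(c, j) = Add(3, Mul(j, -2)) = Add(3, Mul(-2, j)))
Mul(Add(Function('D')(-1, -4), z), Mul(Mul(-4, 5), 5)) = Mul(Add(Add(3, Mul(-2, -4)), -66), Mul(Mul(-4, 5), 5)) = Mul(Add(Add(3, 8), -66), Mul(-20, 5)) = Mul(Add(11, -66), -100) = Mul(-55, -100) = 5500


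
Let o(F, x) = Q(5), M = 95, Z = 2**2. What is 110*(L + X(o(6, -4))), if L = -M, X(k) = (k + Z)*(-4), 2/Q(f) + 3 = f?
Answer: -12650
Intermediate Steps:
Z = 4
Q(f) = 2/(-3 + f)
o(F, x) = 1 (o(F, x) = 2/(-3 + 5) = 2/2 = 2*(1/2) = 1)
X(k) = -16 - 4*k (X(k) = (k + 4)*(-4) = (4 + k)*(-4) = -16 - 4*k)
L = -95 (L = -1*95 = -95)
110*(L + X(o(6, -4))) = 110*(-95 + (-16 - 4*1)) = 110*(-95 + (-16 - 4)) = 110*(-95 - 20) = 110*(-115) = -12650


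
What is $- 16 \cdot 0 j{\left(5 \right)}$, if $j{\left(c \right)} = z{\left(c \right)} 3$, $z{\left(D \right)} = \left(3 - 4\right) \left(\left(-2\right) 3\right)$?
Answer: $0$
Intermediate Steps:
$z{\left(D \right)} = 6$ ($z{\left(D \right)} = \left(-1\right) \left(-6\right) = 6$)
$j{\left(c \right)} = 18$ ($j{\left(c \right)} = 6 \cdot 3 = 18$)
$- 16 \cdot 0 j{\left(5 \right)} = - 16 \cdot 0 \cdot 18 = \left(-16\right) 0 = 0$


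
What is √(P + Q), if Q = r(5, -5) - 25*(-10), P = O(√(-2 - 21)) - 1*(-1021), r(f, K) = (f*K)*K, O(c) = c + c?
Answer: √(1396 + 2*I*√23) ≈ 37.363 + 0.1284*I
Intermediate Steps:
O(c) = 2*c
r(f, K) = f*K² (r(f, K) = (K*f)*K = f*K²)
P = 1021 + 2*I*√23 (P = 2*√(-2 - 21) - 1*(-1021) = 2*√(-23) + 1021 = 2*(I*√23) + 1021 = 2*I*√23 + 1021 = 1021 + 2*I*√23 ≈ 1021.0 + 9.5917*I)
Q = 375 (Q = 5*(-5)² - 25*(-10) = 5*25 + 250 = 125 + 250 = 375)
√(P + Q) = √((1021 + 2*I*√23) + 375) = √(1396 + 2*I*√23)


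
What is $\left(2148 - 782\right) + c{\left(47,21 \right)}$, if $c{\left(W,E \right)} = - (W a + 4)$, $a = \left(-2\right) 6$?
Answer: $1926$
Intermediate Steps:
$a = -12$
$c{\left(W,E \right)} = -4 + 12 W$ ($c{\left(W,E \right)} = - (W \left(-12\right) + 4) = - (- 12 W + 4) = - (4 - 12 W) = -4 + 12 W$)
$\left(2148 - 782\right) + c{\left(47,21 \right)} = \left(2148 - 782\right) + \left(-4 + 12 \cdot 47\right) = 1366 + \left(-4 + 564\right) = 1366 + 560 = 1926$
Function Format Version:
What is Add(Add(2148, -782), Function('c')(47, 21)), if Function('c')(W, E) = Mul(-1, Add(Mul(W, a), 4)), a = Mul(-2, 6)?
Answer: 1926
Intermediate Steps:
a = -12
Function('c')(W, E) = Add(-4, Mul(12, W)) (Function('c')(W, E) = Mul(-1, Add(Mul(W, -12), 4)) = Mul(-1, Add(Mul(-12, W), 4)) = Mul(-1, Add(4, Mul(-12, W))) = Add(-4, Mul(12, W)))
Add(Add(2148, -782), Function('c')(47, 21)) = Add(Add(2148, -782), Add(-4, Mul(12, 47))) = Add(1366, Add(-4, 564)) = Add(1366, 560) = 1926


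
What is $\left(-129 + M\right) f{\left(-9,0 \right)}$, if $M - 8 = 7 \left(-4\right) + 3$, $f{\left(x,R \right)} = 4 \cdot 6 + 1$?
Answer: $-3650$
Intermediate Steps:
$f{\left(x,R \right)} = 25$ ($f{\left(x,R \right)} = 24 + 1 = 25$)
$M = -17$ ($M = 8 + \left(7 \left(-4\right) + 3\right) = 8 + \left(-28 + 3\right) = 8 - 25 = -17$)
$\left(-129 + M\right) f{\left(-9,0 \right)} = \left(-129 - 17\right) 25 = \left(-146\right) 25 = -3650$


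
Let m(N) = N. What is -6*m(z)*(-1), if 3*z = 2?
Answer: 4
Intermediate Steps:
z = 2/3 (z = (1/3)*2 = 2/3 ≈ 0.66667)
-6*m(z)*(-1) = -6*2/3*(-1) = -4*(-1) = 4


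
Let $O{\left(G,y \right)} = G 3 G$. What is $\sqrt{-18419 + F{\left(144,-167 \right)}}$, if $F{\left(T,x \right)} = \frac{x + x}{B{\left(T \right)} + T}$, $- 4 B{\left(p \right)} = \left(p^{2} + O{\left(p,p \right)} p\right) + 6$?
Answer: $\frac{i \sqrt{371173251345563127}}{4489059} \approx 135.72 i$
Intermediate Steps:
$O{\left(G,y \right)} = 3 G^{2}$ ($O{\left(G,y \right)} = 3 G G = 3 G^{2}$)
$B{\left(p \right)} = - \frac{3}{2} - \frac{3 p^{3}}{4} - \frac{p^{2}}{4}$ ($B{\left(p \right)} = - \frac{\left(p^{2} + 3 p^{2} p\right) + 6}{4} = - \frac{\left(p^{2} + 3 p^{3}\right) + 6}{4} = - \frac{6 + p^{2} + 3 p^{3}}{4} = - \frac{3}{2} - \frac{3 p^{3}}{4} - \frac{p^{2}}{4}$)
$F{\left(T,x \right)} = \frac{2 x}{- \frac{3}{2} + T - \frac{3 T^{3}}{4} - \frac{T^{2}}{4}}$ ($F{\left(T,x \right)} = \frac{x + x}{\left(- \frac{3}{2} - \frac{3 T^{3}}{4} - \frac{T^{2}}{4}\right) + T} = \frac{2 x}{- \frac{3}{2} + T - \frac{3 T^{3}}{4} - \frac{T^{2}}{4}}$)
$\sqrt{-18419 + F{\left(144,-167 \right)}} = \sqrt{-18419 - - \frac{1336}{6 + 144^{2} - 576 + 3 \cdot 144^{3}}} = \sqrt{-18419 - - \frac{1336}{6 + 20736 - 576 + 3 \cdot 2985984}} = \sqrt{-18419 - - \frac{1336}{6 + 20736 - 576 + 8957952}} = \sqrt{-18419 - - \frac{1336}{8978118}} = \sqrt{-18419 - \left(-1336\right) \frac{1}{8978118}} = \sqrt{-18419 + \frac{668}{4489059}} = \sqrt{- \frac{82683977053}{4489059}} = \frac{i \sqrt{371173251345563127}}{4489059}$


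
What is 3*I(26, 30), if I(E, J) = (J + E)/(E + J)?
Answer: 3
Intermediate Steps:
I(E, J) = 1 (I(E, J) = (E + J)/(E + J) = 1)
3*I(26, 30) = 3*1 = 3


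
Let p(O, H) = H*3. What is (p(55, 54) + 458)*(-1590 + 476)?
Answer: -690680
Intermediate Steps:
p(O, H) = 3*H
(p(55, 54) + 458)*(-1590 + 476) = (3*54 + 458)*(-1590 + 476) = (162 + 458)*(-1114) = 620*(-1114) = -690680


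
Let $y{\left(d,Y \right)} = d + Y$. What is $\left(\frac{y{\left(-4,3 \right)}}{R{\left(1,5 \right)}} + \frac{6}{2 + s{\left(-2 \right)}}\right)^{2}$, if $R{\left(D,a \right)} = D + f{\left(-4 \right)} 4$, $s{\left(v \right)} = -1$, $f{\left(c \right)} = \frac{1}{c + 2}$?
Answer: $49$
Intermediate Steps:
$f{\left(c \right)} = \frac{1}{2 + c}$
$y{\left(d,Y \right)} = Y + d$
$R{\left(D,a \right)} = -2 + D$ ($R{\left(D,a \right)} = D + \frac{1}{2 - 4} \cdot 4 = D + \frac{1}{-2} \cdot 4 = D - 2 = -2 + D$)
$\left(\frac{y{\left(-4,3 \right)}}{R{\left(1,5 \right)}} + \frac{6}{2 + s{\left(-2 \right)}}\right)^{2} = \left(\frac{3 - 4}{-2 + 1} + \frac{6}{2 - 1}\right)^{2} = \left(- \frac{1}{-1} + \frac{6}{1}\right)^{2} = \left(\left(-1\right) \left(-1\right) + 6 \cdot 1\right)^{2} = \left(1 + 6\right)^{2} = 7^{2} = 49$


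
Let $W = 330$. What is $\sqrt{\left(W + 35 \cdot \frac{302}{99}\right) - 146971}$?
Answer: $\frac{i \sqrt{159575779}}{33} \approx 382.8 i$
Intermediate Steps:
$\sqrt{\left(W + 35 \cdot \frac{302}{99}\right) - 146971} = \sqrt{\left(330 + 35 \cdot \frac{302}{99}\right) - 146971} = \sqrt{\left(330 + \frac{10570}{99}\right) - 146971} = \sqrt{\frac{43240}{99} - 146971} = \sqrt{- \frac{14506889}{99}} = \frac{i \sqrt{159575779}}{33}$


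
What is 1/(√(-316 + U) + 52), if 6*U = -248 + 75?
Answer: 312/18293 - I*√12414/18293 ≈ 0.017056 - 0.0060908*I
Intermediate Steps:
U = -173/6 (U = (-248 + 75)/6 = (⅙)*(-173) = -173/6 ≈ -28.833)
1/(√(-316 + U) + 52) = 1/(√(-316 - 173/6) + 52) = 1/(√(-2069/6) + 52) = 1/(I*√12414/6 + 52) = 1/(52 + I*√12414/6)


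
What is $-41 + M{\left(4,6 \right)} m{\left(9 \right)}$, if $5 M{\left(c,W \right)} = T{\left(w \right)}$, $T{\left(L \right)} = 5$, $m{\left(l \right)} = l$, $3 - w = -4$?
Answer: $-32$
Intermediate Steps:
$w = 7$ ($w = 3 - -4 = 3 + 4 = 7$)
$M{\left(c,W \right)} = 1$ ($M{\left(c,W \right)} = \frac{1}{5} \cdot 5 = 1$)
$-41 + M{\left(4,6 \right)} m{\left(9 \right)} = -41 + 1 \cdot 9 = -41 + 9 = -32$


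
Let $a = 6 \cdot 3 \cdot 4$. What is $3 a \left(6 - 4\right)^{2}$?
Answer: $864$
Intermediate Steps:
$a = 72$ ($a = 18 \cdot 4 = 72$)
$3 a \left(6 - 4\right)^{2} = 3 \cdot 72 \left(6 - 4\right)^{2} = 216 \cdot 2^{2} = 216 \cdot 4 = 864$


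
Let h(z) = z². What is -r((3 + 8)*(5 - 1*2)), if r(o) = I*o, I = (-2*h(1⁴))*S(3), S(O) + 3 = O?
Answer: 0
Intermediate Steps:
S(O) = -3 + O
I = 0 (I = (-2*(1⁴)²)*(-3 + 3) = -2*1²*0 = -2*1*0 = -2*0 = 0)
r(o) = 0 (r(o) = 0*o = 0)
-r((3 + 8)*(5 - 1*2)) = -1*0 = 0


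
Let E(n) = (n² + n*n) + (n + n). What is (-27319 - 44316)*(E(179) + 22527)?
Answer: -6229881045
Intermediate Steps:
E(n) = 2*n + 2*n² (E(n) = (n² + n²) + 2*n = 2*n² + 2*n = 2*n + 2*n²)
(-27319 - 44316)*(E(179) + 22527) = (-27319 - 44316)*(2*179*(1 + 179) + 22527) = -71635*(2*179*180 + 22527) = -71635*(64440 + 22527) = -71635*86967 = -6229881045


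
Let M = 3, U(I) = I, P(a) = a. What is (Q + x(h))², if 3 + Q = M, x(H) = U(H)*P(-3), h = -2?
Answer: 36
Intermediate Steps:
x(H) = -3*H (x(H) = H*(-3) = -3*H)
Q = 0 (Q = -3 + 3 = 0)
(Q + x(h))² = (0 - 3*(-2))² = (0 + 6)² = 6² = 36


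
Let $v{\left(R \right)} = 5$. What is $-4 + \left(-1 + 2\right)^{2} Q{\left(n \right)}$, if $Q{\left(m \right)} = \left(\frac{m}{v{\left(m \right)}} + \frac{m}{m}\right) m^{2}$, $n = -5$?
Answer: $-4$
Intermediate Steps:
$Q{\left(m \right)} = m^{2} \left(1 + \frac{m}{5}\right)$ ($Q{\left(m \right)} = \left(\frac{m}{5} + \frac{m}{m}\right) m^{2} = \left(m \frac{1}{5} + 1\right) m^{2} = \left(\frac{m}{5} + 1\right) m^{2} = \left(1 + \frac{m}{5}\right) m^{2} = m^{2} \left(1 + \frac{m}{5}\right)$)
$-4 + \left(-1 + 2\right)^{2} Q{\left(n \right)} = -4 + \left(-1 + 2\right)^{2} \frac{\left(-5\right)^{2} \left(5 - 5\right)}{5} = -4 + 1^{2} \cdot \frac{1}{5} \cdot 25 \cdot 0 = -4 + 1 \cdot 0 = -4 + 0 = -4$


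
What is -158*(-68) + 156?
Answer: 10900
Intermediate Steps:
-158*(-68) + 156 = 10744 + 156 = 10900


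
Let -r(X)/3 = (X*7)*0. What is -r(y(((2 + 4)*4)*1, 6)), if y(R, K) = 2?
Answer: 0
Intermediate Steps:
r(X) = 0 (r(X) = -3*X*7*0 = -3*7*X*0 = -3*0 = 0)
-r(y(((2 + 4)*4)*1, 6)) = -1*0 = 0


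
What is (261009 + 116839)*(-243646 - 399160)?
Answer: -242882961488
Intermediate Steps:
(261009 + 116839)*(-243646 - 399160) = 377848*(-642806) = -242882961488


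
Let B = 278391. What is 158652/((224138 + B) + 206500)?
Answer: 17628/78781 ≈ 0.22376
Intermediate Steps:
158652/((224138 + B) + 206500) = 158652/((224138 + 278391) + 206500) = 158652/(502529 + 206500) = 158652/709029 = 158652*(1/709029) = 17628/78781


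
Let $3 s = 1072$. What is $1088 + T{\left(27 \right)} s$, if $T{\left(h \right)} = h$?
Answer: $10736$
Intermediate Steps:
$s = \frac{1072}{3}$ ($s = \frac{1}{3} \cdot 1072 = \frac{1072}{3} \approx 357.33$)
$1088 + T{\left(27 \right)} s = 1088 + 27 \cdot \frac{1072}{3} = 1088 + 9648 = 10736$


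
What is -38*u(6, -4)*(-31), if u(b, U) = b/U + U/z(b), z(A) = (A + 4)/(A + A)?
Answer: -37107/5 ≈ -7421.4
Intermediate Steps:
z(A) = (4 + A)/(2*A) (z(A) = (4 + A)/((2*A)) = (4 + A)*(1/(2*A)) = (4 + A)/(2*A))
u(b, U) = b/U + 2*U*b/(4 + b) (u(b, U) = b/U + U/(((4 + b)/(2*b))) = b/U + U*(2*b/(4 + b)) = b/U + 2*U*b/(4 + b))
-38*u(6, -4)*(-31) = -228*(4 + 6 + 2*(-4)**2)/((-4)*(4 + 6))*(-31) = -228*(-1)*(4 + 6 + 2*16)/(4*10)*(-31) = -228*(-1)*(4 + 6 + 32)/(4*10)*(-31) = -228*(-1)*42/(4*10)*(-31) = -38*(-63/10)*(-31) = (1197/5)*(-31) = -37107/5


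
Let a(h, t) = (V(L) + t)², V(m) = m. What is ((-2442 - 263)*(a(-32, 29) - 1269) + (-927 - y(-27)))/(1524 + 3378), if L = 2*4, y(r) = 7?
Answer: -2381/43 ≈ -55.372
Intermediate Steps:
L = 8
a(h, t) = (8 + t)²
((-2442 - 263)*(a(-32, 29) - 1269) + (-927 - y(-27)))/(1524 + 3378) = ((-2442 - 263)*((8 + 29)² - 1269) + (-927 - 1*7))/(1524 + 3378) = (-2705*(37² - 1269) + (-927 - 7))/4902 = (-2705*(1369 - 1269) - 934)*(1/4902) = (-2705*100 - 934)*(1/4902) = (-270500 - 934)*(1/4902) = -271434*1/4902 = -2381/43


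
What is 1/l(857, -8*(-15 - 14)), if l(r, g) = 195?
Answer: 1/195 ≈ 0.0051282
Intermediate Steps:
1/l(857, -8*(-15 - 14)) = 1/195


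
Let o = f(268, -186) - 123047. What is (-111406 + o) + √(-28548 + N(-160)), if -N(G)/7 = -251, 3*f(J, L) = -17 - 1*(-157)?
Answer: -703219/3 + I*√26791 ≈ -2.3441e+5 + 163.68*I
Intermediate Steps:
f(J, L) = 140/3 (f(J, L) = (-17 - 1*(-157))/3 = (-17 + 157)/3 = (⅓)*140 = 140/3)
N(G) = 1757 (N(G) = -7*(-251) = 1757)
o = -369001/3 (o = 140/3 - 123047 = -369001/3 ≈ -1.2300e+5)
(-111406 + o) + √(-28548 + N(-160)) = (-111406 - 369001/3) + √(-28548 + 1757) = -703219/3 + √(-26791) = -703219/3 + I*√26791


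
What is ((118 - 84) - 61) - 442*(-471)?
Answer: 208155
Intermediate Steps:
((118 - 84) - 61) - 442*(-471) = (34 - 61) + 208182 = -27 + 208182 = 208155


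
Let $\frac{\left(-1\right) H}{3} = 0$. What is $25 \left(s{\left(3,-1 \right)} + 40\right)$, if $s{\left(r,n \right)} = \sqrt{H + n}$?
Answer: $1000 + 25 i \approx 1000.0 + 25.0 i$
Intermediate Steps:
$H = 0$ ($H = \left(-3\right) 0 = 0$)
$s{\left(r,n \right)} = \sqrt{n}$ ($s{\left(r,n \right)} = \sqrt{0 + n} = \sqrt{n}$)
$25 \left(s{\left(3,-1 \right)} + 40\right) = 25 \left(\sqrt{-1} + 40\right) = 25 \left(i + 40\right) = 25 \left(40 + i\right) = 1000 + 25 i$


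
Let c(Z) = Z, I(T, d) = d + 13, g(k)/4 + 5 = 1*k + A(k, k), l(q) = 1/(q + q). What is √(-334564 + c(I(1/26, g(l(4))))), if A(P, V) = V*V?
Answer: I*√5353127/4 ≈ 578.42*I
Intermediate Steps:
l(q) = 1/(2*q)
A(P, V) = V²
g(k) = -20 + 4*k + 4*k² (g(k) = -20 + 4*(1*k + k²) = -20 + 4*(k + k²) = -20 + (4*k + 4*k²) = -20 + 4*k + 4*k²)
I(T, d) = 13 + d
√(-334564 + c(I(1/26, g(l(4))))) = √(-334564 + (13 + (-20 + 4*((½)/4) + 4*((½)/4)²))) = √(-334564 + (13 + (-20 + 4*((½)*(¼)) + 4*((½)*(¼))²))) = √(-334564 + (13 + (-20 + 4*(⅛) + 4*(⅛)²))) = √(-334564 + (13 + (-20 + ½ + 4*(1/64)))) = √(-334564 + (13 + (-20 + ½ + 1/16))) = √(-334564 + (13 - 311/16)) = √(-334564 - 103/16) = √(-5353127/16) = I*√5353127/4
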